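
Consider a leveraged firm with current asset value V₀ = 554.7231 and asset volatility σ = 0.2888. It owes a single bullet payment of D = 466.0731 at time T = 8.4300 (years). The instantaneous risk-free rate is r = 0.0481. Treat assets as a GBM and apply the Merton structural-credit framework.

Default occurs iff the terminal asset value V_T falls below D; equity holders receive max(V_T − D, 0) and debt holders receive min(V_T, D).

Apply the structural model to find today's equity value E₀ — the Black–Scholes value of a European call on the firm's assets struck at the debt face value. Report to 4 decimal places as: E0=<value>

E0=292.0698

Work the structural quantities from V₀ = 554.7231 against face 466.0731:
d₁ = [ln(V₀/D) + (r + σ²/2)T] / (σ√T)
   = [ln(554.7231/466.0731) + (0.0481 + 0.5·0.2888²)·8.4300] / (0.2888·√8.4300)
   = [0.174127 + 0.757037] / 0.838515 = 1.110491
d₂ = d₁ − σ√T = 1.110491 − 0.838515 = 0.271976
N(d₁) = 0.866606,  N(d₂) = 0.607180,  e^(−rT) = 0.666655
E₀ = V₀·N(d₁) − D·e^(−rT)·N(d₂)
   = 554.7231·0.866606 − 466.0731·0.666655·0.607180 = 292.069809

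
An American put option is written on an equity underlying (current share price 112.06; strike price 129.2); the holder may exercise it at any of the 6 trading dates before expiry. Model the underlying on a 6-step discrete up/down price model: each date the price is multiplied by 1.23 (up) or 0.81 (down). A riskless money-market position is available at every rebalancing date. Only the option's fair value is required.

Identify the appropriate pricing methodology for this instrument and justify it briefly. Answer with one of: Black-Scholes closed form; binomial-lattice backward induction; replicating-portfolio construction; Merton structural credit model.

framework: binomial-lattice backward induction

Key observation: early exercise of the strike-129.2 put must be checked at each of the 6 dates (spot 112.06), which forces a node-by-node comparison of intrinsic and continuation value backward from expiry.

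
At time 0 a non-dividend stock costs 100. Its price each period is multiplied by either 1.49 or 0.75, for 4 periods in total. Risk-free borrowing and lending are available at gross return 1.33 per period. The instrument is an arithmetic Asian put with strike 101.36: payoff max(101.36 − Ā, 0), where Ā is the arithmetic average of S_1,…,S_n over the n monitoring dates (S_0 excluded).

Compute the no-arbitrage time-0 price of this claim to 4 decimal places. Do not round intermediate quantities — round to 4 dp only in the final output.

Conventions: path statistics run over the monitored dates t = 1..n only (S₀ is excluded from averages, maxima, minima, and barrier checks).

Risk-neutral up-probability p* = (R−d)/(u−d) = (1.33−0.75)/(1.49−0.75) = 0.7838; the claim prices as the p*-weighted sum of path payoffs discounted by R^4.
Enumerate all 2^4 = 16 price paths (U = up ×1.49, D = down ×0.75); each path with k up-moves has probability p*^k·(1−p*)^(4−k).
DDDD: Ā=51.2695, payoff=50.0905, prob=0.002186
UDDD: Ā=101.8555, payoff=0.0000, prob=0.007922
DUDD: Ā=83.3555, payoff=18.0045, prob=0.007922
UUDD: Ā=165.5995, payoff=0.0000, prob=0.028719
DDUD: Ā=69.4805, payoff=31.8795, prob=0.007922
UDUD: Ā=138.0345, payoff=0.0000, prob=0.028719
DUUD: Ā=119.5345, payoff=0.0000, prob=0.028719
UUUD: Ā=237.4753, payoff=0.0000, prob=0.104106
DDDU: Ā=59.0742, payoff=42.2858, prob=0.007922
UDDU: Ā=117.3608, payoff=0.0000, prob=0.028719
DUDU: Ā=98.8608, payoff=2.4992, prob=0.028719
UUDU: Ā=196.4034, payoff=0.0000, prob=0.104106
DDUU: Ā=84.9858, payoff=16.3742, prob=0.028719
UDUU: Ā=168.8384, payoff=0.0000, prob=0.104106
DUUU: Ā=150.3384, payoff=0.0000, prob=0.104106
UUUU: Ā=298.6723, payoff=0.0000, prob=0.377385
Price = Σ prob·payoff / R^4 = 1.381713 / 3.129007 = 0.4416

price = 0.4416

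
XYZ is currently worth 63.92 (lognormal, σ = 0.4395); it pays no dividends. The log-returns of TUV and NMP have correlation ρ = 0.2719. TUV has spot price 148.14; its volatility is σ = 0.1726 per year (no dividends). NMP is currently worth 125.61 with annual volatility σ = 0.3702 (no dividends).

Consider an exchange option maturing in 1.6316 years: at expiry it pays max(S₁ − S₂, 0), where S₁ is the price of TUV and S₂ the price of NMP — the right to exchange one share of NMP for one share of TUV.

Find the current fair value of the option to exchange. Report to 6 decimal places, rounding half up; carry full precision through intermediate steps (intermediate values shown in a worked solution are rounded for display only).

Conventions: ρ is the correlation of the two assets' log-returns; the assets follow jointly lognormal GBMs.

σ_eff = √(σ₁² + σ₂² − 2ρσ₁σ₂) = √(0.1726² + 0.3702² − 2·0.2719·0.1726·0.3702) = 0.363444
d₁ = (ln(S₁/S₂) + (q₂ − q₁ + σ_eff²/2)T) / (σ_eff√T) = (ln(148.14/125.61) + (0.0 − 0.0 + 0.066046)·1.6316) / 0.464243 = 0.587487
d₂ = d₁ − σ_eff√T = 0.587487 − 0.464243 = 0.123245
N(d₁) = 0.721562,  N(d₂) = 0.549043
V = S₁·e^{−q₁T}·N(d₁) − S₂·e^{−q₂T}·N(d₂) = 106.892147 − 68.965325 = 37.926821
Key observation: the rate r is irrelevant here: denominating values in NMP turns the exchange into a ratio option on S₁/S₂, and discounting at r drops out.

exchange price = 37.926821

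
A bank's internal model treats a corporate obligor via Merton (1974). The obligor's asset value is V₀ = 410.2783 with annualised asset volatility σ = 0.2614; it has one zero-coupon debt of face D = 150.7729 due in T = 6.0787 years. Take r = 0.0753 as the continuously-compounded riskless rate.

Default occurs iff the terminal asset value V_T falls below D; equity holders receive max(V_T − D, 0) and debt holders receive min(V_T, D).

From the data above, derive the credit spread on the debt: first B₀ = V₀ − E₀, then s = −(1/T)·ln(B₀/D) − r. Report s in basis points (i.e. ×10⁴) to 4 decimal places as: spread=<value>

Apply the equity-as-call identities (strike 150.7729, horizon 6.0787 years):
d₁ = [ln(V₀/D) + (r + σ²/2)T] / (σ√T)
   = [ln(410.2783/150.7729) + (0.0753 + 0.5·0.2614²)·6.0787] / (0.2614·√6.0787)
   = [1.001061 + 0.665405] / 0.644482 = 2.585744
d₂ = d₁ − σ√T = 2.585744 − 0.644482 = 1.941261
N(d₁) = 0.995142,  N(d₂) = 0.973887,  e^(−rT) = 0.632721
E₀ = V₀·N(d₁) − D·e^(−rT)·N(d₂)
   = 410.2783·0.995142 − 150.7729·0.632721·0.973887 = 315.378971
B₀ = V₀ − E₀ = 410.2783 − 315.378971 = 94.899329
spread = −(1/T)·ln(B₀/D) − r = −(1/6.0787)·ln(94.899329/150.7729) − 0.0753 = 0.00086071
in basis points: 0.00086071 × 10⁴ = 8.6071 bp

spread=8.6071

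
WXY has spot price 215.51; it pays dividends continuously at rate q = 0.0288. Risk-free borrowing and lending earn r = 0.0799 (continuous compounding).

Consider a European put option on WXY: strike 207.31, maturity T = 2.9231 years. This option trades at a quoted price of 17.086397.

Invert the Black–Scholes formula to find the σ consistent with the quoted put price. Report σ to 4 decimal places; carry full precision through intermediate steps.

At σ = 0.2551 the Black–Scholes value reproduces the quote:
σ√T = 0.2551·√2.9231 = 0.436146
d₁ = (ln(S/K) + (r−q+σ²/2)T) / (σ√T) = (ln(215.51/207.31) + (0.0799−0.0288+0.2551²/2)·2.9231) / 0.436146 = (0.038792 + 0.244482) / 0.436146 = 0.649494
d₂ = d₁ − σ√T = 0.649494 − 0.436146 = 0.213347
e^{−rT} = 0.791714
e^{−qT} = 0.919261
N(−d₁) = 0.258010,  N(−d₂) = 0.415528
V = K·e^{−rT}·N(−d₂) − S·e^{−qT}·N(−d₁) = 68.200675 − 51.114278 = 17.086397 (matching the quote); vega is positive throughout, so no other σ reproduces this price

sigma = 0.2551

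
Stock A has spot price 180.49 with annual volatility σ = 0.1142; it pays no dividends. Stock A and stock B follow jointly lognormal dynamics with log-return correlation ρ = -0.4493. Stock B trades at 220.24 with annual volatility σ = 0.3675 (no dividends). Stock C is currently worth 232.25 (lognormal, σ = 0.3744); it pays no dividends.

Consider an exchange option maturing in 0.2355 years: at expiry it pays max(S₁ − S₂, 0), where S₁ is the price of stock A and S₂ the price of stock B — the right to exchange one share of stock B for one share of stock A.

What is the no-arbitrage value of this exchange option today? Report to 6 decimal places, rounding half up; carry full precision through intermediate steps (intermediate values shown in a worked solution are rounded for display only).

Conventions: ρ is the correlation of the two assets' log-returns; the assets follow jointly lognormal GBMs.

exchange price = 3.794721

σ_eff = √(σ₁² + σ₂² − 2ρσ₁σ₂) = √(0.1142² + 0.3675² − 2·-0.4493·0.1142·0.3675) = 0.431058
d₁ = (ln(S₁/S₂) + (q₂ − q₁ + σ_eff²/2)T) / (σ_eff√T) = (ln(180.49/220.24) + (0.0 − 0.0 + 0.092905)·0.2355) / 0.209185 = -0.846921
d₂ = d₁ − σ_eff√T = -0.846921 − 0.209185 = -1.056106
N(d₁) = 0.198520,  N(d₂) = 0.145460
V = S₁·e^{−q₁T}·N(d₁) − S₂·e^{−q₂T}·N(d₂) = 35.830812 − 32.036092 = 3.794721
Key observation: no risk-free rate is needed — with the second asset as numeraire the exchange option is a call on the ratio S₁/S₂, and r cancels out of the value.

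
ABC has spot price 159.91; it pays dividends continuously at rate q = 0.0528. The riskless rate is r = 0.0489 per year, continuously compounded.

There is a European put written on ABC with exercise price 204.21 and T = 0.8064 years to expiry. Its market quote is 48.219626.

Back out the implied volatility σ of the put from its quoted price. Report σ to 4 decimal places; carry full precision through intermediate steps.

At σ = 0.3157 the Black–Scholes value reproduces the quote:
σ√T = 0.3157·√0.8064 = 0.283498
d₁ = (ln(S/K) + (r−q+σ²/2)T) / (σ√T) = (ln(159.91/204.21) + (0.0489−0.0528+0.3157²/2)·0.8064) / 0.283498 = (-0.244538 + 0.037041) / 0.283498 = -0.731918
d₂ = d₁ − σ√T = -0.731918 − 0.283498 = -1.015416
e^{−rT} = 0.961334
e^{−qT} = 0.958316
N(−d₁) = 0.767891,  N(−d₂) = 0.845046
V = K·e^{−rT}·N(−d₂) − S·e^{−qT}·N(−d₁) = 165.894470 − 117.674844 = 48.219626 (the quoted price), and the Black–Scholes price is strictly increasing in σ, so σ is unique

sigma = 0.3157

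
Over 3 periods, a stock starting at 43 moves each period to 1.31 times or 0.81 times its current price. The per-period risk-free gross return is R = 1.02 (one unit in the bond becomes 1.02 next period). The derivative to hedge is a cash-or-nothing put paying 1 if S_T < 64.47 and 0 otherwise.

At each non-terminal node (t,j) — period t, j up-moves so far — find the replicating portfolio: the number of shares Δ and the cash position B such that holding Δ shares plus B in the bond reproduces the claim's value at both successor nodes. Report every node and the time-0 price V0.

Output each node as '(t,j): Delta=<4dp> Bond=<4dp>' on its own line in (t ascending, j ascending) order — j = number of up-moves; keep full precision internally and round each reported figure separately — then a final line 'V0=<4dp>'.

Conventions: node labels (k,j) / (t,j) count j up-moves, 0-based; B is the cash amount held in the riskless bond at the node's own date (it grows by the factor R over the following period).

(0,0): Delta=-0.0079 Bond=1.2116
(1,0): Delta=0.0000 Bond=0.9612
(1,1): Delta=-0.0146 Bond=1.6151
(2,0): Delta=0.0000 Bond=0.9804
(2,1): Delta=0.0000 Bond=0.9804
(2,2): Delta=-0.0271 Bond=2.5686
V0=0.8725

Arbitrage-free pricing uses the up-move probability p* = (R−d)/(u−d) = 0.4200, discounting each step at R = 1.02.
Terminal payoffs: V(3,0)=1.0000, V(3,1)=1.0000, V(3,2)=1.0000, V(3,3)=0.0000
Node (2,0) S=28.2123: V=(p*·1.0000+(1−p*)·1.0000)/1.02=0.9804; Δ=(1.0000−1.0000)/(36.9581−22.8520)=0.0000; B=V−Δ·S=0.9804
Node (2,1) S=45.6273: V=(p*·1.0000+(1−p*)·1.0000)/1.02=0.9804; Δ=(1.0000−1.0000)/(59.7718−36.9581)=0.0000; B=V−Δ·S=0.9804
Node (2,2) S=73.7923: V=(p*·0.0000+(1−p*)·1.0000)/1.02=0.5686; Δ=(0.0000−1.0000)/(96.6679−59.7718)=-0.0271; B=V−Δ·S=2.5686
Node (1,0) S=34.8300: V=(p*·0.9804+(1−p*)·0.9804)/1.02=0.9612; Δ=(0.9804−0.9804)/(45.6273−28.2123)=0.0000; B=V−Δ·S=0.9612
Node (1,1) S=56.3300: V=(p*·0.5686+(1−p*)·0.9804)/1.02=0.7916; Δ=(0.5686−0.9804)/(73.7923−45.6273)=-0.0146; B=V−Δ·S=1.6151
Node (0,0) S=43.0000: V=(p*·0.7916+(1−p*)·0.9612)/1.02=0.8725; Δ=(0.7916−0.9612)/(56.3300−34.8300)=-0.0079; B=V−Δ·S=1.2116
Verification: the root portfolio costs Δ(0,0)·S0 + B(0,0) = 0.8725, matching V0.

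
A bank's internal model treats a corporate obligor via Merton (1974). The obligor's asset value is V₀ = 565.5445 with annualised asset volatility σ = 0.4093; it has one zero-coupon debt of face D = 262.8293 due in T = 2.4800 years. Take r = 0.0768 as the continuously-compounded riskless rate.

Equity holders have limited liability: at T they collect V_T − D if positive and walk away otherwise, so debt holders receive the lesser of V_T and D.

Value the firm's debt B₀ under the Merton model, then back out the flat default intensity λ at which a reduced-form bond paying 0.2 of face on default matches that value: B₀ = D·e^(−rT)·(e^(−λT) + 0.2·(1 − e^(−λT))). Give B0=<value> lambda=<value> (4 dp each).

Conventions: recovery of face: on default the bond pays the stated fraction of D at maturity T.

B0=210.6385 lambda=0.0156

Work the structural quantities from V₀ = 565.5445 against face 262.8293:
d₁ = [ln(V₀/D) + (r + σ²/2)T] / (σ√T)
   = [ln(565.5445/262.8293) + (0.0768 + 0.5·0.4093²)·2.4800] / (0.4093·√2.4800)
   = [0.766284 + 0.398197] / 0.644566 = 1.806612
d₂ = d₁ − σ√T = 1.806612 − 0.644566 = 1.162046
N(d₁) = 0.964589,  N(d₂) = 0.877392,  e^(−rT) = 0.826576
E₀ = V₀·N(d₁) − D·e^(−rT)·N(d₂)
   = 565.5445·0.964589 − 262.8293·0.826576·0.877392 = 354.905987
B₀ = V₀ − E₀ = 565.5445 − 354.905987 = 210.638513
e^(−λT) = (B₀·e^(rT)/D − 0.2)/(1 − 0.2) = (210.6385·1.209811/262.8293 − 0.2)/0.8 = 0.96196883
λ = −ln(0.96196883)/2.4800 = 0.015634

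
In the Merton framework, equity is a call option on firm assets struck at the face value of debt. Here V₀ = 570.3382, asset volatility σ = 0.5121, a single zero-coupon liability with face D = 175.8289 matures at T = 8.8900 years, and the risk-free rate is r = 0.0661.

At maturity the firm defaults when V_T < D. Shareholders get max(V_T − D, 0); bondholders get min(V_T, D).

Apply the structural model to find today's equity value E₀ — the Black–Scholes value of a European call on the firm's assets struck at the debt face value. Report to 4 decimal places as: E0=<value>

E0=490.9089

Apply the equity-as-call identities (strike 175.8289, horizon 8.8900 years):
d₁ = [ln(V₀/D) + (r + σ²/2)T] / (σ√T)
   = [ln(570.3382/175.8289) + (0.0661 + 0.5·0.5121²)·8.8900] / (0.5121·√8.8900)
   = [1.176718 + 1.753314] / 1.526883 = 1.918964
d₂ = d₁ − σ√T = 1.918964 − 1.526883 = 0.392081
N(d₁) = 0.972506,  N(d₂) = 0.652501,  e^(−rT) = 0.555643
E₀ = V₀·N(d₁) − D·e^(−rT)·N(d₂)
   = 570.3382·0.972506 − 175.8289·0.555643·0.652501 = 490.908948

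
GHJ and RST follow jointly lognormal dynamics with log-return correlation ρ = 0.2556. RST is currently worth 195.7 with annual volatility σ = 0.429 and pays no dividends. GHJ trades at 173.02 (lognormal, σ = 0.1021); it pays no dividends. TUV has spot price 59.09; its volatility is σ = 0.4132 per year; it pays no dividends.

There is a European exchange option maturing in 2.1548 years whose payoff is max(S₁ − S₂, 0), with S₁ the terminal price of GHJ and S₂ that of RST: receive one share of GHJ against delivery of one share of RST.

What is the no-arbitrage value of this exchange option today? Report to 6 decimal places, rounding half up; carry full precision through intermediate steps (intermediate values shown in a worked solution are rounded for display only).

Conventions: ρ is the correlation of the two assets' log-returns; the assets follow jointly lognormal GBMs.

σ_eff = √(σ₁² + σ₂² − 2ρσ₁σ₂) = √(0.1021² + 0.429² − 2·0.2556·0.1021·0.429) = 0.414819
d₁ = (ln(S₁/S₂) + (q₂ − q₁ + σ_eff²/2)T) / (σ_eff√T) = (ln(173.02/195.7) + (0.0 − 0.0 + 0.086037)·2.1548) / 0.608922 = 0.102176
d₂ = d₁ − σ_eff√T = 0.102176 − 0.608922 = -0.506746
N(d₁) = 0.540692,  N(d₂) = 0.306167
V = S₁·e^{−q₁T}·N(d₁) − S₂·e^{−q₂T}·N(d₂) = 93.550452 − 59.916802 = 33.633650
Key observation: no risk-free rate is needed — with the second asset as numeraire the exchange option is a call on the ratio S₁/S₂, and r cancels out of the value.

exchange price = 33.633650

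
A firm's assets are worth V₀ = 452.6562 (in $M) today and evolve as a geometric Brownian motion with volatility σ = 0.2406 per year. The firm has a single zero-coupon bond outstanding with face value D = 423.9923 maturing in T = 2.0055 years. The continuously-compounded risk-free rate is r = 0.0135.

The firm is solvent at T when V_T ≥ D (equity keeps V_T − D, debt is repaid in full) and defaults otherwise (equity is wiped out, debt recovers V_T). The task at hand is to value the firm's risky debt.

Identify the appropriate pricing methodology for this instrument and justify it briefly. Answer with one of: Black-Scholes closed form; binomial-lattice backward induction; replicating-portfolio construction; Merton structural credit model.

Key observation: assets follow a GBM and default happens iff V_T < 423.9923; valuing claims on that split (equity as a call, risky debt as the residual) is the structural model's definition.

framework: Merton structural credit model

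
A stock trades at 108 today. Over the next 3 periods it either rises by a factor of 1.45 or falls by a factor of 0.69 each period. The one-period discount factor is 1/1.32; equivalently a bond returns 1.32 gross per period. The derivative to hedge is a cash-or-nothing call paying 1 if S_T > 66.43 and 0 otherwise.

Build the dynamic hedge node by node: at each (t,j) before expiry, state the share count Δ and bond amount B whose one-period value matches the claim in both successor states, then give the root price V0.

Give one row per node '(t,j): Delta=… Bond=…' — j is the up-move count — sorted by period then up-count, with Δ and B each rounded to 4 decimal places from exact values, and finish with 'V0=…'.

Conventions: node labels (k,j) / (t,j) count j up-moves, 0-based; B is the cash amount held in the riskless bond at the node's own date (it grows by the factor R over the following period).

(0,0): Delta=0.0002 Bond=0.4105
(1,0): Delta=0.0023 Bond=0.3866
(1,1): Delta=0.0000 Bond=0.5739
(2,0): Delta=0.0256 Bond=-0.6878
(2,1): Delta=0.0000 Bond=0.7576
(2,2): Delta=0.0000 Bond=0.7576
V0=0.4326

Since d<R<u, set p* = (R−d)/(u−d) = 0.8289; price each node as the discounted p*-expectation of its children.
At maturity the claim pays: V(3,0)=0.0000, V(3,1)=1.0000, V(3,2)=1.0000, V(3,3)=1.0000
Node (2,0) S=51.4188: V=(p*·1.0000+(1−p*)·0.0000)/1.32=0.6280; Δ=(1.0000−0.0000)/(74.5573−35.4790)=0.0256; B=V−Δ·S=-0.6878
Node (2,1) S=108.0540: V=(p*·1.0000+(1−p*)·1.0000)/1.32=0.7576; Δ=(1.0000−1.0000)/(156.6783−74.5573)=0.0000; B=V−Δ·S=0.7576
Node (2,2) S=227.0700: V=(p*·1.0000+(1−p*)·1.0000)/1.32=0.7576; Δ=(1.0000−1.0000)/(329.2515−156.6783)=0.0000; B=V−Δ·S=0.7576
Node (1,0) S=74.5200: V=(p*·0.7576+(1−p*)·0.6280)/1.32=0.5571; Δ=(0.7576−0.6280)/(108.0540−51.4188)=0.0023; B=V−Δ·S=0.3866
Node (1,1) S=156.6000: V=(p*·0.7576+(1−p*)·0.7576)/1.32=0.5739; Δ=(0.7576−0.7576)/(227.0700−108.0540)=0.0000; B=V−Δ·S=0.5739
Node (0,0) S=108.0000: V=(p*·0.5739+(1−p*)·0.5571)/1.32=0.4326; Δ=(0.5739−0.5571)/(156.6000−74.5200)=0.0002; B=V−Δ·S=0.4105
As a check, the time-0 holding Δ(0,0)·S0 + B(0,0) comes to 0.4326 — exactly V0.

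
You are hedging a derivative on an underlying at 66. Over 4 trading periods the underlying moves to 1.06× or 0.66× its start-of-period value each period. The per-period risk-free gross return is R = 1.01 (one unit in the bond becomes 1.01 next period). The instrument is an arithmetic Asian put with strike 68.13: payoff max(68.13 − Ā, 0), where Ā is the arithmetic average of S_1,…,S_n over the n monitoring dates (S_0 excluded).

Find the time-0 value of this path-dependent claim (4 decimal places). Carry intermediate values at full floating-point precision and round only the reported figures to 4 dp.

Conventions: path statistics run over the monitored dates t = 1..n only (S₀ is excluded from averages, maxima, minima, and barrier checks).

Risk-neutral up-probability p* = (R−d)/(u−d) = (1.01−0.66)/(1.06−0.66) = 0.8750; the claim prices as the p*-weighted sum of path payoffs discounted by R^4.
Enumerate all 2^4 = 16 price paths (U = up ×1.06, D = down ×0.66); each path with k up-moves has probability p*^k·(1−p*)^(4−k).
DDDD: Ā=25.9519, payoff=42.1781, prob=0.000244
UDDD: Ā=41.6803, payoff=26.4497, prob=0.001709
DUDD: Ā=35.0803, payoff=33.0497, prob=0.001709
UUDD: Ā=56.3412, payoff=11.7888, prob=0.011963
DDUD: Ā=30.7243, payoff=37.4057, prob=0.001709
UDUD: Ā=49.3452, payoff=18.7848, prob=0.011963
DUUD: Ā=42.7452, payoff=25.3848, prob=0.011963
UUUD: Ā=68.6513, payoff=0.0000, prob=0.083740
DDDU: Ā=27.8494, payoff=40.2806, prob=0.001709
UDDU: Ā=44.7278, payoff=23.4022, prob=0.011963
DUDU: Ā=38.1278, payoff=30.0022, prob=0.011963
UUDU: Ā=61.2356, payoff=6.8944, prob=0.083740
DDUU: Ā=33.7718, payoff=34.3582, prob=0.011963
UDUU: Ā=54.2396, payoff=13.8904, prob=0.083740
DUUU: Ā=47.6396, payoff=20.4904, prob=0.083740
UUUU: Ā=76.5120, payoff=0.0000, prob=0.586182
Price = Σ prob·payoff / R^4 = 5.420468 / 1.040604 = 5.2090

price = 5.2090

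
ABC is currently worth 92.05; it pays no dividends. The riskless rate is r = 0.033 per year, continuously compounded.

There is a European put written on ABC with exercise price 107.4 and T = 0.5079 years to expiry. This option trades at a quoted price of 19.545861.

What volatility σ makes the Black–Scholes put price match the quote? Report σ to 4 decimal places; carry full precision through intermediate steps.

sigma = 0.4119

At σ = 0.4119 the Black–Scholes value reproduces the quote:
σ√T = 0.4119·√0.5079 = 0.293549
d₁ = (ln(S/K) + (r+σ²/2)T) / (σ√T) = (ln(92.05/107.4) + (0.033+0.4119²/2)·0.5079) / 0.293549 = (-0.154228 + 0.059846) / 0.293549 = -0.321520
d₂ = d₁ − σ√T = -0.321520 − 0.293549 = -0.615069
e^{−rT} = 0.983379
N(−d₁) = 0.626092,  N(−d₂) = 0.730746
V = K·e^{−rT}·N(−d₂) − S·N(−d₁) = 77.177622 − 57.631760 = 19.545861 (the observed quote) — the price is monotone increasing in volatility, hence this σ is the only solution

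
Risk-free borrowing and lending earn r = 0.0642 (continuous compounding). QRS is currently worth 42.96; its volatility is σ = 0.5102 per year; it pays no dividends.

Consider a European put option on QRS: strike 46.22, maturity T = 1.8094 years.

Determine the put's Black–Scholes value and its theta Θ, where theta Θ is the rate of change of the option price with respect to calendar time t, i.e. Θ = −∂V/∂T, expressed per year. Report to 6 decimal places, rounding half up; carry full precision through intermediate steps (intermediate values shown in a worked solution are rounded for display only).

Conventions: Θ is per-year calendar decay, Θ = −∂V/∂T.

σ√T = 0.5102·√1.8094 = 0.686290
d₁ = (ln(S/K) + (r+σ²/2)T) / (σ√T) = (ln(42.96/46.22) + (0.0642+0.5102²/2)·1.8094) / 0.686290 = (-0.073143 + 0.351661) / 0.686290 = 0.405830
d₂ = d₁ − σ√T = 0.405830 − 0.686290 = -0.280460
e^{−rT} = 0.890330
N(−d₁) = 0.342434,  N(−d₂) = 0.610438
Put price V = K·e^{−rT}·N(−d₂) − S·N(−d₁) = 25.120140 − 14.710948 = 10.409192
φ(d₁) = (1/√(2π))·e^{−d₁²/2} = 0.367406
Θ = −S·φ(d₁)·σ/(2√T) + r·K·e^{−rT}·N(−d₂) = −2.993324 + 1.612713 = -1.380611

price = 10.409192
Θ = -1.380611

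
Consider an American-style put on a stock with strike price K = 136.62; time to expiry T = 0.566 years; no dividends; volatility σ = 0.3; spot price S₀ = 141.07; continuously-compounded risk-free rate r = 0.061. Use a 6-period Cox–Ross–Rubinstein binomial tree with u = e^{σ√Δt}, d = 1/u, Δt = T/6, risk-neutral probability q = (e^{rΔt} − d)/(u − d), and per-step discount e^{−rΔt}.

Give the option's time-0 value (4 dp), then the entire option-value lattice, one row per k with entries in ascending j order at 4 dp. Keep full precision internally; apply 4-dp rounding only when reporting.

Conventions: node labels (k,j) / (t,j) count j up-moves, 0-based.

params: Δt=0.09433 u=1.09652 d=0.91198 q=0.50825 e^(-rΔt)=0.99426
t_6 payoffs: 55.4611 39.0382 19.2920 0.0000 0.0000 0.0000 0.0000
k=5: node(5,0) S=88.9923 payoff=47.6277 vs cont=46.8438 → 47.6277 [stop]  node(5,1) S=107.0004 payoff=29.6196 vs cont=28.8357 → 29.6196 [stop]  node(5,2) S=128.6525 payoff=7.9675 vs cont=9.4323 → 9.4323 [wait]  node(5,3) S=154.6860 payoff=0.0000 vs cont=0.0000 → 0.0000 [wait]  node(5,4) S=185.9876 payoff=0.0000 vs cont=0.0000 → 0.0000 [wait]  node(5,5) S=223.6231 payoff=0.0000 vs cont=0.0000 → 0.0000 [wait]
k=4: node(4,0) S=97.5818 payoff=39.0382 vs cont=38.2543 → 39.0382 [stop]  node(4,1) S=117.3280 payoff=19.2920 vs cont=19.2483 → 19.2920 [stop]  node(4,2) S=141.0700 payoff=0.0000 vs cont=4.6117 → 4.6117 [wait]  node(4,3) S=169.6163 payoff=0.0000 vs cont=0.0000 → 0.0000 [wait]  node(4,4) S=203.9390 payoff=0.0000 vs cont=0.0000 → 0.0000 [wait]
k=3: node(3,0) S=107.0004 payoff=29.6196 vs cont=28.8357 → 29.6196 [stop]  node(3,1) S=128.6525 payoff=7.9675 vs cont=11.7628 → 11.7628 [wait]  node(3,2) S=154.6860 payoff=0.0000 vs cont=2.2548 → 2.2548 [wait]  node(3,3) S=185.9876 payoff=0.0000 vs cont=0.0000 → 0.0000 [wait]
k=2: node(2,0) S=117.3280 payoff=19.2920 vs cont=20.4260 → 20.4260 [wait]  node(2,1) S=141.0700 payoff=0.0000 vs cont=6.8906 → 6.8906 [wait]  node(2,2) S=169.6163 payoff=0.0000 vs cont=1.1024 → 1.1024 [wait]
k=1: node(1,0) S=128.6525 payoff=7.9675 vs cont=13.4688 → 13.4688 [wait]  node(1,1) S=154.6860 payoff=0.0000 vs cont=3.9261 → 3.9261 [wait]
k=0: node(0,0) S=141.0700 payoff=0.0000 vs cont=8.5693 → 8.5693 [wait]

price = 8.5693
tree:
8.5693
13.4688 3.9261
20.4260 6.8906 1.1024
29.6196 11.7628 2.2548 0.0000
39.0382 19.2920 4.6117 0.0000 0.0000
47.6277 29.6196 9.4323 0.0000 0.0000 0.0000
55.4611 39.0382 19.2920 0.0000 0.0000 0.0000 0.0000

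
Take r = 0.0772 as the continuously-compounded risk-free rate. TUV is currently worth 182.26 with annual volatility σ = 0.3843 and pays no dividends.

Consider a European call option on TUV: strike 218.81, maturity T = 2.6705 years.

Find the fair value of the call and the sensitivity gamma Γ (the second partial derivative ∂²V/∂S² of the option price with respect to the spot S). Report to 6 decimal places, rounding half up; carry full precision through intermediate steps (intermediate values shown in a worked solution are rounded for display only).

price = 46.541474
Γ = 0.003277

σ√T = 0.3843·√2.6705 = 0.628010
d₁ = (ln(S/K) + (r+σ²/2)T) / (σ√T) = (ln(182.26/218.81) + (0.0772+0.3843²/2)·2.6705) / 0.628010 = (-0.182770 + 0.403361) / 0.628010 = 0.351255
d₂ = d₁ − σ√T = 0.351255 − 0.628010 = -0.276756
e^{−rT} = 0.813701
N(d₁) = 0.637301,  N(d₂) = 0.390984
Call price V = S·N(d₁) − K·e^{−rT}·N(d₂) = 116.154538 − 69.613065 = 46.541474
φ(d₁) = (1/√(2π))·e^{−d₁²/2} = 0.375075
Γ = φ(d₁) / (S·σ·√T) = 0.003277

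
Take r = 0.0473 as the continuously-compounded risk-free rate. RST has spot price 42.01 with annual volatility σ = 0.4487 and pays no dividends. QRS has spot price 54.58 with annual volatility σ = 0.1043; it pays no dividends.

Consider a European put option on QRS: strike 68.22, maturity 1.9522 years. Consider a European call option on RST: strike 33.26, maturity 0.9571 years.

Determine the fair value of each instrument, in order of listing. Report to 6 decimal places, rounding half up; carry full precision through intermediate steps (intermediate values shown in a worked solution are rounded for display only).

price(QRS put K=68.22) = 8.478673
price(RST call K=33.26) = 12.742956

[QRS put K=68.22]
σ√T = 0.1043·√1.9522 = 0.145729
d₁ = (ln(S/K) + (r+σ²/2)T) / (σ√T) = (ln(54.58/68.22) + (0.0473+0.1043²/2)·1.9522) / 0.145729 = (-0.223070 + 0.102958) / 0.145729 = -0.824219
d₂ = d₁ − σ√T = -0.824219 − 0.145729 = -0.969948
e^{−rT} = 0.911796
N(−d₁) = 0.795092,  N(−d₂) = 0.833964
price = K·e^{−rT}·N(−d₂) − S·N(−d₁) = 51.874814 − 43.396141 = 8.478673
[RST call K=33.26]
σ√T = 0.4487·√0.9571 = 0.438970
d₁ = (ln(S/K) + (r+σ²/2)T) / (σ√T) = (ln(42.01/33.26) + (0.0473+0.4487²/2)·0.9571) / 0.438970 = (0.233552 + 0.141618) / 0.438970 = 0.854661
d₂ = d₁ − σ√T = 0.854661 − 0.438970 = 0.415691
e^{−rT} = 0.955739
N(d₁) = 0.803631,  N(d₂) = 0.661182
price = S·N(d₁) − K·e^{−rT}·N(d₂) = 33.760517 − 21.017561 = 12.742956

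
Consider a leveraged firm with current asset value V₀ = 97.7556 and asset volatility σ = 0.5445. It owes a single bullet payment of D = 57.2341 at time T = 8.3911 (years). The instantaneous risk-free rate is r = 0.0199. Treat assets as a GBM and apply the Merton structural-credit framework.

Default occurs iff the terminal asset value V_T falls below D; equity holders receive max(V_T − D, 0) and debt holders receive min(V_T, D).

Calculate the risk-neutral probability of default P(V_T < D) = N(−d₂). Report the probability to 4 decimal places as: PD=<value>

PD=0.6343

Apply the equity-as-call identities (strike 57.2341, horizon 8.3911 years):
d₁ = [ln(V₀/D) + (r + σ²/2)T] / (σ√T)
   = [ln(97.7556/57.2341) + (0.0199 + 0.5·0.5445²)·8.3911] / (0.5445·√8.3911)
   = [0.535321 + 1.410881] / 1.577275 = 1.233901
d₂ = d₁ − σ√T = 1.233901 − 1.577275 = -0.343373
risk-neutral PD = N(−d₂) = N(0.343373) = 0.634341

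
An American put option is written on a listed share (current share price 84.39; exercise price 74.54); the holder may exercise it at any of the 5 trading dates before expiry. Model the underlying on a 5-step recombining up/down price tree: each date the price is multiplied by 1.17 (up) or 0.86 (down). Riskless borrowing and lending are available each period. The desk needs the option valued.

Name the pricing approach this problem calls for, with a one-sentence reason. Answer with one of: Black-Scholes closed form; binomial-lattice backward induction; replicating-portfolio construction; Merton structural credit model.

framework: binomial-lattice backward induction

Key observation: early exercise of the strike-74.54 put must be checked at each of the 5 dates (spot 84.39), which forces a node-by-node comparison of intrinsic and continuation value backward from expiry.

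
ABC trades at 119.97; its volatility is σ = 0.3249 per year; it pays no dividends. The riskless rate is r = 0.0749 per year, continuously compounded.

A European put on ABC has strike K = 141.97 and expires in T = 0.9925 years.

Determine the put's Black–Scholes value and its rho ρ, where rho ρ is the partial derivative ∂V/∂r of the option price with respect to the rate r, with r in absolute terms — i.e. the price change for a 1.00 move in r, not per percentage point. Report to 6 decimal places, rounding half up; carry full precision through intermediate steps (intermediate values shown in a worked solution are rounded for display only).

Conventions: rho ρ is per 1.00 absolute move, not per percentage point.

σ√T = 0.3249·√0.9925 = 0.323679
d₁ = (ln(S/K) + (r+σ²/2)T) / (σ√T) = (ln(119.97/141.97) + (0.0749+0.3249²/2)·0.9925) / 0.323679 = (-0.168374 + 0.126722) / 0.323679 = -0.128682
d₂ = d₁ − σ√T = -0.128682 − 0.323679 = -0.452361
e^{−rT} = 0.928358
N(−d₁) = 0.551195,  N(−d₂) = 0.674496
Put price V = K·e^{−rT}·N(−d₂) − S·N(−d₁) = 88.897799 − 66.126900 = 22.770899
ρ = −K·T·e^{−rT}·N(−d₂) = -88.231065

price = 22.770899
ρ = -88.231065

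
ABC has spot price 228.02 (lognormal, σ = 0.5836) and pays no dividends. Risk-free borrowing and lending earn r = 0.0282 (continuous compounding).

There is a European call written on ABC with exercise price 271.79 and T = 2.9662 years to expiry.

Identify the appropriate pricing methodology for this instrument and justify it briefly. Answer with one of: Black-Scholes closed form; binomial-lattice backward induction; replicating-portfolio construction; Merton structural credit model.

Key observation: with ABC following a GBM at constant σ and r, the European call struck at 271.79 prices in closed form — nothing here needs a stepwise model or a balance sheet.

framework: Black-Scholes closed form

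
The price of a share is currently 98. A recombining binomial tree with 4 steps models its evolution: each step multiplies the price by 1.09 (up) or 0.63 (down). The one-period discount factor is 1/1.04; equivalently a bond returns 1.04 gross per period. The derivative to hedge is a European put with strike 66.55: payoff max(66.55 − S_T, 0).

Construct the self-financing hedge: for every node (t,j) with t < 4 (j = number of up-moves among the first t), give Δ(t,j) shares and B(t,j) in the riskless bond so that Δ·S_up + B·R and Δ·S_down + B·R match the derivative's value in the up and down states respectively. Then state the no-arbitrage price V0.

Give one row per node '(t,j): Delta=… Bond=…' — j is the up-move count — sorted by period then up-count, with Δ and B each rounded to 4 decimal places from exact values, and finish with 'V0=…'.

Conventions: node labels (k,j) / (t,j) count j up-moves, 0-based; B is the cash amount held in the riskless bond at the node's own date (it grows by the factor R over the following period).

(0,0): Delta=-0.1163 Bond=12.5415
(1,0): Delta=-0.6533 Bond=46.1968
(1,1): Delta=-0.0785 Bond=9.0000
(2,0): Delta=-1.0000 Bond=61.5292
(2,1): Delta=-0.6289 Bond=46.4002
(2,2): Delta=-0.0397 Bond=4.8430
(3,0): Delta=-1.0000 Bond=63.9904
(3,1): Delta=-1.0000 Bond=63.9904
(3,2): Delta=-0.6027 Bond=46.3374
(3,3): Delta=0.0000 Bond=0.0000
V0=1.1410

The replicating-portfolio and risk-neutral prices coincide; use p* = (1.04−0.63)/(1.09−0.63) = 0.8913 for the latter.
At maturity the claim pays: V(4,0)=51.1121, V(4,1)=39.8400, V(4,2)=20.3374, V(4,3)=0.0000, V(4,4)=0.0000
  t=3,j=0: stock 24.5046 → up 26.7100 (V=39.8400), down 15.4379 (V=51.1121). Price 39.4858; hedge Δ=-1.0000, bond B=63.9904.
  t=3,j=1: stock 42.3969 → up 46.2126 (V=20.3374), down 26.7100 (V=39.8400). Price 21.5935; hedge Δ=-1.0000, bond B=63.9904.
  t=3,j=2: stock 73.3533 → up 79.9551 (V=0.0000), down 46.2126 (V=20.3374). Price 2.1256; hedge Δ=-0.6027, bond B=46.3374.
  t=3,j=3: stock 126.9128 → up 138.3350 (V=0.0000), down 79.9551 (V=0.0000). Price 0.0000; hedge Δ=0.0000, bond B=0.0000.
  t=2,j=0: stock 38.8962 → up 42.3969 (V=21.5935), down 24.5046 (V=39.4858). Price 22.6330; hedge Δ=-1.0000, bond B=61.5292.
  t=2,j=1: stock 67.2966 → up 73.3533 (V=2.1256), down 42.3969 (V=21.5935). Price 4.0785; hedge Δ=-0.6289, bond B=46.4002.
  t=2,j=2: stock 116.4338 → up 126.9128 (V=0.0000), down 73.3533 (V=2.1256). Price 0.2222; hedge Δ=-0.0397, bond B=4.8430.
  t=1,j=0: stock 61.7400 → up 67.2966 (V=4.0785), down 38.8962 (V=22.6330). Price 5.8609; hedge Δ=-0.6533, bond B=46.1968.
  t=1,j=1: stock 106.8200 → up 116.4338 (V=0.2222), down 67.2966 (V=4.0785). Price 0.6167; hedge Δ=-0.0785, bond B=9.0000.
  t=0,j=0: stock 98.0000 → up 106.8200 (V=0.6167), down 61.7400 (V=5.8609). Price 1.1410; hedge Δ=-0.1163, bond B=12.5415.
Check: Δ(0,0)·S0 + B(0,0) = 1.1410 = V0.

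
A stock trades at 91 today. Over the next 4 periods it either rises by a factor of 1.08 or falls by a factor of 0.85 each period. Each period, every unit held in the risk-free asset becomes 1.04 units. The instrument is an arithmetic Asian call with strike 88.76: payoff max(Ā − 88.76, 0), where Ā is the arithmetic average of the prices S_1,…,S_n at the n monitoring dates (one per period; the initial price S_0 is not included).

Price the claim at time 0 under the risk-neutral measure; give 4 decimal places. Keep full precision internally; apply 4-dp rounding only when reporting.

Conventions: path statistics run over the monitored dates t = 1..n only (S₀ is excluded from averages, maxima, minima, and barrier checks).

price = 11.1779

Under the martingale measure an up-move has probability p* = 0.8261; value the claim as the probability-weighted average of per-path payoffs, discounted 4 periods at R = 1.04.
Enumerate all 2^4 = 16 price paths (U = up ×1.08, D = down ×0.85); each path with k up-moves has probability p*^k·(1−p*)^(4−k).
DDDD: Ā=61.6214, payoff=0.0000, prob=0.000915
UDDD: Ā=78.2954, payoff=0.0000, prob=0.004345
DUDD: Ā=73.0629, payoff=0.0000, prob=0.004345
UUDD: Ā=92.8328, payoff=4.0728, prob=0.020640
DDUD: Ā=68.6153, payoff=0.0000, prob=0.004345
UDUD: Ā=87.1817, payoff=0.0000, prob=0.020640
DUUD: Ā=81.9492, payoff=0.0000, prob=0.020640
UUUD: Ā=104.1237, payoff=15.3637, prob=0.098041
DDDU: Ā=64.8348, payoff=0.0000, prob=0.004345
UDDU: Ā=82.3783, payoff=0.0000, prob=0.020640
DUDU: Ā=77.1458, payoff=0.0000, prob=0.020640
UUDU: Ā=98.0205, payoff=9.2605, prob=0.098041
DDUU: Ā=72.6982, payoff=0.0000, prob=0.020640
UDUU: Ā=92.3694, payoff=3.6094, prob=0.098041
DUUU: Ā=87.1369, payoff=0.0000, prob=0.098041
UUUU: Ā=110.7152, payoff=21.9552, prob=0.465697
Price = Σ prob·payoff / R^4 = 13.076585 / 1.169859 = 11.1779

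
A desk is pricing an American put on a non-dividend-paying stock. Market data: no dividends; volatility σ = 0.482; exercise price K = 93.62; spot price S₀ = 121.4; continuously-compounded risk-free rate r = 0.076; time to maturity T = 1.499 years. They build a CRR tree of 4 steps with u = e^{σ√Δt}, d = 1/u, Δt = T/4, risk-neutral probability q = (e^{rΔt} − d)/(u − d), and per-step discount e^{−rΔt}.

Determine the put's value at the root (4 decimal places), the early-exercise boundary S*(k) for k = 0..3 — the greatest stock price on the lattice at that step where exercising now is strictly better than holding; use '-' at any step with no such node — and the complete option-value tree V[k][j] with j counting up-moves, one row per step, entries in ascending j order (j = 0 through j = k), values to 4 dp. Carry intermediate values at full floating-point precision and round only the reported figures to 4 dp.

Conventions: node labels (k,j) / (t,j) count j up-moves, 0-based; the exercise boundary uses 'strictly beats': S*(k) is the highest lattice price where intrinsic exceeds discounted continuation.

params: Δt=0.37475 u=1.34321 d=0.74448 q=0.47502 e^(-rΔt)=0.97192
t_4 payoffs: 56.3261 26.3334 0.0000 0.0000 0.0000
t_3: node(3,0) S=50.0937 payoff=43.5263 vs cont=40.8975 → 43.5263 [stop]  node(3,1) S=90.3802 payoff=3.2398 vs cont=13.4364 → 13.4364 [wait]  node(3,2) S=163.0662 payoff=0.0000 vs cont=0.0000 → 0.0000 [wait]  node(3,3) S=294.2078 payoff=0.0000 vs cont=0.0000 → 0.0000 [wait]  ⇒ S*(3)=50.0937
t_2: node(2,0) S=67.2866 payoff=26.3334 vs cont=28.4122 → 28.4122 [wait]  node(2,1) S=121.4000 payoff=0.0000 vs cont=6.8558 → 6.8558 [wait]  node(2,2) S=219.0327 payoff=0.0000 vs cont=0.0000 → 0.0000 [wait]  ⇒ S*(2)=-
t_1: node(1,0) S=90.3802 payoff=3.2398 vs cont=17.6623 → 17.6623 [wait]  node(1,1) S=163.0662 payoff=0.0000 vs cont=3.4981 → 3.4981 [wait]  ⇒ S*(1)=-
t_0: node(0,0) S=121.4000 payoff=0.0000 vs cont=10.6271 → 10.6271 [wait]  ⇒ S*(0)=-

price = 10.6271
boundary = - - - 50.0937
tree:
10.6271
17.6623 3.4981
28.4122 6.8558 0.0000
43.5263 13.4364 0.0000 0.0000
56.3261 26.3334 0.0000 0.0000 0.0000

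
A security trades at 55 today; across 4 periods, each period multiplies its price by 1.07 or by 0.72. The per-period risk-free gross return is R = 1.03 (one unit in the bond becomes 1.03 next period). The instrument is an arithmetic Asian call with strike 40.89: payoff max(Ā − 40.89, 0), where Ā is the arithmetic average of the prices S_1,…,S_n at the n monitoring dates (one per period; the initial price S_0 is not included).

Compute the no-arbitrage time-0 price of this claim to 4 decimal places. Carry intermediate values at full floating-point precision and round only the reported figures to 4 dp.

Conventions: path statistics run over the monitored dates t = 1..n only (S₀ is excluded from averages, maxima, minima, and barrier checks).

price = 16.4787

Set p* = 0.8857 (from d < R < u); the path-dependent value is the discounted p*-expectation over all price paths.
Enumerate all 2^4 = 16 price paths (U = up ×1.07, D = down ×0.72); each path with k up-moves has probability p*^k·(1−p*)^(4−k).
DDDD: Ā=25.8553, payoff=0.0000, prob=0.000171
UDDD: Ā=38.4239, payoff=0.0000, prob=0.001322
DUDD: Ā=33.6114, payoff=0.0000, prob=0.001322
UUDD: Ā=49.9502, payoff=9.0602, prob=0.010246
DDUD: Ā=30.1464, payoff=0.0000, prob=0.001322
UDUD: Ā=44.8009, payoff=3.9109, prob=0.010246
DUUD: Ā=39.9884, payoff=0.0000, prob=0.010246
UUUD: Ā=59.4271, payoff=18.5371, prob=0.079410
DDDU: Ā=27.6516, payoff=0.0000, prob=0.001322
UDDU: Ā=41.0933, payoff=0.2033, prob=0.010246
DUDU: Ā=36.2808, payoff=0.0000, prob=0.010246
UUDU: Ā=53.9173, payoff=13.0273, prob=0.079410
DDUU: Ā=32.8158, payoff=0.0000, prob=0.010246
UDUU: Ā=48.7679, payoff=7.8779, prob=0.079410
DUUU: Ā=43.9554, payoff=3.0654, prob=0.079410
UUUU: Ā=65.3227, payoff=24.4327, prob=0.615424
Price = Σ prob·payoff / R^4 = 18.546971 / 1.125509 = 16.4787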